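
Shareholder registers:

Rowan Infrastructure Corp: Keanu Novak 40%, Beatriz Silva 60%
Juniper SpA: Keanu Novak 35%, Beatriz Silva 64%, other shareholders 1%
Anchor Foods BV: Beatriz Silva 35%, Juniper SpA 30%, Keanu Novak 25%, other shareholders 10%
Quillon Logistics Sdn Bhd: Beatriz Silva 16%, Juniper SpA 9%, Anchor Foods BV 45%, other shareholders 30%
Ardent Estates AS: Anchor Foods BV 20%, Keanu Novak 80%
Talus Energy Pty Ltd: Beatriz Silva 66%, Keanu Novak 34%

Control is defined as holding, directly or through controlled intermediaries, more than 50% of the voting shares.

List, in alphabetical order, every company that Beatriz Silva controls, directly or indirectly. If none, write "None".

Anchor Foods BV, Juniper SpA, Quillon Logistics Sdn Bhd, Rowan Infrastructure Corp, Talus Energy Pty Ltd

Beatriz holds 60% of Rowan, so Beatriz controls Rowan.
Beatriz holds 64% of Juniper, so Beatriz controls Juniper.
Beatriz and Juniper together hold 35% + 30% = 65% of Anchor, so Beatriz controls Anchor.
Beatriz and Juniper and Anchor together hold 16% + 9% + 45% = 70% of Quillon, so Beatriz controls Quillon.
Beatriz holds 66% of Talus, so Beatriz controls Talus.
No other company's threshold is met.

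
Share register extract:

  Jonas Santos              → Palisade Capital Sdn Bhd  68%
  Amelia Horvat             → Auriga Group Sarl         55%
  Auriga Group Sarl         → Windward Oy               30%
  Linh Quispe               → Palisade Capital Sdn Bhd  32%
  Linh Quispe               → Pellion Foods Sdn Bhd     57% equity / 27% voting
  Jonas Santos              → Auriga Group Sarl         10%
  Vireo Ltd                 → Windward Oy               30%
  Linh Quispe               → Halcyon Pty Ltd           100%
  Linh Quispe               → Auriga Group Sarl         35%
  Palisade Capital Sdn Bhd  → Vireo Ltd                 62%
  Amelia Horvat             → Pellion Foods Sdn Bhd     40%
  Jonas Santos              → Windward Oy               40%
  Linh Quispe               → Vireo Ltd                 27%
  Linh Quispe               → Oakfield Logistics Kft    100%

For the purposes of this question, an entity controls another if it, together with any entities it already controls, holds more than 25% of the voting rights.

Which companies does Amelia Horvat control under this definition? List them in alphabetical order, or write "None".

Auriga Group Sarl, Pellion Foods Sdn Bhd, Windward Oy

Amelia holds 55% of Auriga, so Amelia controls Auriga.
Amelia holds 40% of Pellion, so Amelia controls Pellion.
Auriga holds 30% of Windward, so Amelia controls Windward.
No other company's threshold is met.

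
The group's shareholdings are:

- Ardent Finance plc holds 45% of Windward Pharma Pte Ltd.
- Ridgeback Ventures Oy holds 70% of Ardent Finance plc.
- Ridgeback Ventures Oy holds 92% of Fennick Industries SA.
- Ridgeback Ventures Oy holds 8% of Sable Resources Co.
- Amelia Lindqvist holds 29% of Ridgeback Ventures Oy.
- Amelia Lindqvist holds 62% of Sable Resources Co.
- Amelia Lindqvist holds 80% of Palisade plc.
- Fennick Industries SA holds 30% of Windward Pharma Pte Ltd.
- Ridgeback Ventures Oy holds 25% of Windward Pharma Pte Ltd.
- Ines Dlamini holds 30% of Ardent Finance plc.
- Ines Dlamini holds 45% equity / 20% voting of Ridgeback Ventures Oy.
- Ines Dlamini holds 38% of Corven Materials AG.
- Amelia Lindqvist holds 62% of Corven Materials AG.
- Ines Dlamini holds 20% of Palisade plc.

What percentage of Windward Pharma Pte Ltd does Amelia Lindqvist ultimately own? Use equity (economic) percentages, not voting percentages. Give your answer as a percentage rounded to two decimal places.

Amelia reaches Windward along 3 paths.
Via Ridgeback → Ardent: 29% × 70% × 45% = 9.135%.
Via Ridgeback: 29% × 25% = 7.25%.
Via Ridgeback → Fennick: 29% × 92% × 30% = 8.004%.
Total: 9.135% + 7.25% + 8.004% = 24.389%.
Rounded: 24.39%.

24.39%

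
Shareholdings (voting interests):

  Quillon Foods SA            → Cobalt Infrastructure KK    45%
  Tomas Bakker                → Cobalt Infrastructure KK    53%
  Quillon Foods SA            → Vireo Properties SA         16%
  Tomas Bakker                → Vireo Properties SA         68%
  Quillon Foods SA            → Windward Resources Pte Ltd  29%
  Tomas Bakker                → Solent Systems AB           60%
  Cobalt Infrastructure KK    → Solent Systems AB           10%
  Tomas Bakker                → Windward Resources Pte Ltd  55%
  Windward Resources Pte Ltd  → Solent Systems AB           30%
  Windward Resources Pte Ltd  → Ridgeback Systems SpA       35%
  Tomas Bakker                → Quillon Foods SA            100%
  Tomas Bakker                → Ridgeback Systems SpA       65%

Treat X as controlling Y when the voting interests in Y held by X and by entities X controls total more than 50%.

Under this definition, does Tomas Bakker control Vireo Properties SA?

Tomas holds 100% of Quillon, so Tomas controls Quillon.
Quillon and Tomas together hold 16% + 68% = 84% of Vireo, so Tomas controls Vireo.

Yes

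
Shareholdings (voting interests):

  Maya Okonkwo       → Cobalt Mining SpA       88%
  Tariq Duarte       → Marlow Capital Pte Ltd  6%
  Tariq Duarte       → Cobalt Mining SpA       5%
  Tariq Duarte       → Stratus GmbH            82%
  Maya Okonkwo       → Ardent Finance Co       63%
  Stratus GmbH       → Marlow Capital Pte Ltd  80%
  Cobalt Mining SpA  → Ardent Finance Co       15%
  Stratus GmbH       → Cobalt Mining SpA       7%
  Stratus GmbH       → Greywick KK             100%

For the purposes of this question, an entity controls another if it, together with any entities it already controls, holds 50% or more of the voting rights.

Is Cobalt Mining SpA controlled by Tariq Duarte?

Tariq holds 82% of Stratus, so Tariq controls Stratus.
Stratus and Tariq together hold 80% + 6% = 86% of Marlow, so Tariq controls Marlow.
Stratus holds 100% of Greywick, so Tariq controls Greywick.
In Cobalt, Tariq's side holds only 7% + 5% = 12%, not ≥ 50%.
So Tariq does not control Cobalt.

No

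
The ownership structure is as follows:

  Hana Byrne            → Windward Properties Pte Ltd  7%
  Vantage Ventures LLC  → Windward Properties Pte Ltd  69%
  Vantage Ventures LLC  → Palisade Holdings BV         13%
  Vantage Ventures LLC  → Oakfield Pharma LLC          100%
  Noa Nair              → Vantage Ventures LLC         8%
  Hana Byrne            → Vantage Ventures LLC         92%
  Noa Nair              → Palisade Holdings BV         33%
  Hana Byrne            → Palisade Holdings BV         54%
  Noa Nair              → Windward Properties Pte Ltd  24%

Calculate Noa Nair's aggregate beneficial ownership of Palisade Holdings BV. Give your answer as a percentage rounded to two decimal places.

34.04%

Noa reaches Palisade along 2 paths.
Direct stake: 33% = 33%.
Via Vantage: 8% × 13% = 1.04%.
Total: 33% + 1.04% = 34.04%.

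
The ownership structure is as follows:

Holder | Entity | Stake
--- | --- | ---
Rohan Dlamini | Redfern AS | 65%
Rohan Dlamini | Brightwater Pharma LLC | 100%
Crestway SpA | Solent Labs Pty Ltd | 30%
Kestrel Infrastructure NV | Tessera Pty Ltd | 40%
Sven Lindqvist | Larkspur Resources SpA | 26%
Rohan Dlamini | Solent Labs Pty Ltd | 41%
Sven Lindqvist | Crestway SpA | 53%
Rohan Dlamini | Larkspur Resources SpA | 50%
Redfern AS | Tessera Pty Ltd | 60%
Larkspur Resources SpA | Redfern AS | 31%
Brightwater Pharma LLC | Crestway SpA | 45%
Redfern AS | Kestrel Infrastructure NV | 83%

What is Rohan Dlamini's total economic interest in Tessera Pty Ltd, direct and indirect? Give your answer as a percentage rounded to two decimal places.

75.03%

Rohan reaches Tessera along 4 paths.
Via Redfern → Kestrel: 65% × 83% × 40% = 21.58%.
Via Larkspur → Redfern → Kestrel: 50% × 31% × 83% × 40% = 5.146%.
Via Redfern: 65% × 60% = 39%.
Via Larkspur → Redfern: 50% × 31% × 60% = 9.3%.
Total: 21.58% + 5.146% + 39% + 9.3% = 75.026%.
Rounded: 75.03%.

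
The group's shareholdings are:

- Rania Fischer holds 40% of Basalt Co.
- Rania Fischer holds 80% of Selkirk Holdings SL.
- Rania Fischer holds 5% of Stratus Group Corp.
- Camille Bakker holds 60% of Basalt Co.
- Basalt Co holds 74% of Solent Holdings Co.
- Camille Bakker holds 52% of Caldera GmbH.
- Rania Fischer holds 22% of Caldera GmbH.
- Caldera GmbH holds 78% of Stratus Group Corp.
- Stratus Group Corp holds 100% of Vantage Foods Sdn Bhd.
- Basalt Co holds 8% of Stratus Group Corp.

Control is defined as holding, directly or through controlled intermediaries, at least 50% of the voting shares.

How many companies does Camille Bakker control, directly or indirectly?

5

Camille holds 60% of Basalt, so Camille controls Basalt.
Camille holds 52% of Caldera, so Camille controls Caldera.
Caldera and Basalt together hold 78% + 8% = 86% of Stratus, so Camille controls Stratus.
Basalt holds 74% of Solent, so Camille controls Solent.
Stratus holds 100% of Vantage, so Camille controls Vantage.
No other company's threshold is met.
Camille controls 5 companies.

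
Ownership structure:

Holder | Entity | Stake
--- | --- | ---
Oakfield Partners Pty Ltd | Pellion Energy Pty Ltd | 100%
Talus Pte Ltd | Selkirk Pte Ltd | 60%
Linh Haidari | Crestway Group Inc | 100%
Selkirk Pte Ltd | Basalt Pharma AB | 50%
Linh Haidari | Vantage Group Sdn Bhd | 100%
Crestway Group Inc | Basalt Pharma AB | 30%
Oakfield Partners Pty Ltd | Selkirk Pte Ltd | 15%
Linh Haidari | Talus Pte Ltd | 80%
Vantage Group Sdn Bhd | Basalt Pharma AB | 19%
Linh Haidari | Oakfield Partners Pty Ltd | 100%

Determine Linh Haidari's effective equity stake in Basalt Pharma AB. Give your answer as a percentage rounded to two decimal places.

80.50%

Linh reaches Basalt along 4 paths.
Via Crestway: 100% × 30% = 30%.
Via Talus → Selkirk: 80% × 60% × 50% = 24%.
Via Oakfield → Selkirk: 100% × 15% × 50% = 7.5%.
Via Vantage: 100% × 19% = 19%.
Total: 30% + 24% + 7.5% + 19% = 80.5%.
Rounded: 80.50%.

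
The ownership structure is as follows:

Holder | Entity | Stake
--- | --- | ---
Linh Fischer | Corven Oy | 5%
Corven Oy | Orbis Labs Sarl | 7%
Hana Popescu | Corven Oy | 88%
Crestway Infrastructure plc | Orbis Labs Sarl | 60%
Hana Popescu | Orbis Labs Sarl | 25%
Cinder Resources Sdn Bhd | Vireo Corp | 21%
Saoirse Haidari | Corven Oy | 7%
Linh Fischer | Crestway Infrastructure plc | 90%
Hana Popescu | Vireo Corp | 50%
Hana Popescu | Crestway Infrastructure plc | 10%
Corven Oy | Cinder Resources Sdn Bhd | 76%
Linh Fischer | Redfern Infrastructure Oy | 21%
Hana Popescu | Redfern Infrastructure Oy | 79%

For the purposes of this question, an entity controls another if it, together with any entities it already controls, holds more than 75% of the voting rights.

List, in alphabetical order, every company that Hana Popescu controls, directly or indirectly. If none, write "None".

Cinder Resources Sdn Bhd, Corven Oy, Redfern Infrastructure Oy

Hana holds 88% of Corven, so Hana controls Corven.
Corven holds 76% of Cinder, so Hana controls Cinder.
Hana holds 79% of Redfern, so Hana controls Redfern.
No other company's threshold is met.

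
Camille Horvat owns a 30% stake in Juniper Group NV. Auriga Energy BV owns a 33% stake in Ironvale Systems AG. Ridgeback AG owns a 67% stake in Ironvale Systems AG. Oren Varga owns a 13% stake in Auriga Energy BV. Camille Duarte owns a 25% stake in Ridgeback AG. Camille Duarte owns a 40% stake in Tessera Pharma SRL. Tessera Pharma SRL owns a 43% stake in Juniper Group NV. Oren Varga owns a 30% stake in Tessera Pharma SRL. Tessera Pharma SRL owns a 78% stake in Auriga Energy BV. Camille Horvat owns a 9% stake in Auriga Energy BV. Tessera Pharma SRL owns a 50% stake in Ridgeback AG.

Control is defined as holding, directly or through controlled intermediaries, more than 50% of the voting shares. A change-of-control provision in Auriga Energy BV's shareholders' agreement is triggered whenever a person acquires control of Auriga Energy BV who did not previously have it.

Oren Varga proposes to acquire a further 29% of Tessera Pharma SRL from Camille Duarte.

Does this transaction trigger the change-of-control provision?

Yes

The purchase adds only to Oren's holdings (Camille Duarte's stake shrinks), so Oren is the only person who could newly come to control Auriga.
Oren's largest direct stake is 30% in Tessera, which does not meet the threshold, so Oren controls no company.
In Auriga, Oren's side holds only 13%, not > 50%.
So before the transaction, Oren does not control Auriga.
After the purchase, Oren's direct stake in Tessera rises to 30% + 29% = 59%, and Camille Duarte's stake falls to 11%.
Oren holds 59% of Tessera, so Oren controls Tessera.
Tessera and Oren together hold 78% + 13% = 91% of Auriga, so Oren controls Auriga.
Oren did not control Auriga before and does after, so the clause is triggered.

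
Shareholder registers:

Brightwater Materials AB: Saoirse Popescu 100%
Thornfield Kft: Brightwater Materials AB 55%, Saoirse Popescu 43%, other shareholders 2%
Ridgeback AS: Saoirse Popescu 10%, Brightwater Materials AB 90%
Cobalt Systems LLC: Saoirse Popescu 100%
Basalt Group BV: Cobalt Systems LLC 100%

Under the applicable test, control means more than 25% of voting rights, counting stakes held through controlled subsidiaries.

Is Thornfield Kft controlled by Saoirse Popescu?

Yes

Saoirse holds 100% of Brightwater, so Saoirse controls Brightwater.
Brightwater and Saoirse together hold 55% + 43% = 98% of Thornfield, so Saoirse controls Thornfield.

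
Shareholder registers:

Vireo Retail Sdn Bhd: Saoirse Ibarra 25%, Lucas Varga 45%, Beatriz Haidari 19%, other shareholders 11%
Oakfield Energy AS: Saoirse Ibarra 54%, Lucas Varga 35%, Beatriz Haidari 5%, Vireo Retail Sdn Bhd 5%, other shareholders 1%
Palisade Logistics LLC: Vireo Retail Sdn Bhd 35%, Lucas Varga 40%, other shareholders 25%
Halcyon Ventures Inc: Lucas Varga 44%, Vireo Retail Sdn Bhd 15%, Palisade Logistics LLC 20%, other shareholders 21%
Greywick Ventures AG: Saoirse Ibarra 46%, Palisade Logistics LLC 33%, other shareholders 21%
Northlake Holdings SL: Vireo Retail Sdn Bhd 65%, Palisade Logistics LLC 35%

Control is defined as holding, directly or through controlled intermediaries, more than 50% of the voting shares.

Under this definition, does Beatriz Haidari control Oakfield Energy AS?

No

Beatriz's largest direct stake is 19% in Vireo, which does not meet the threshold, so Beatriz controls no company.
In Oakfield, Beatriz's side holds only 5%, not > 50%.
So Beatriz does not control Oakfield.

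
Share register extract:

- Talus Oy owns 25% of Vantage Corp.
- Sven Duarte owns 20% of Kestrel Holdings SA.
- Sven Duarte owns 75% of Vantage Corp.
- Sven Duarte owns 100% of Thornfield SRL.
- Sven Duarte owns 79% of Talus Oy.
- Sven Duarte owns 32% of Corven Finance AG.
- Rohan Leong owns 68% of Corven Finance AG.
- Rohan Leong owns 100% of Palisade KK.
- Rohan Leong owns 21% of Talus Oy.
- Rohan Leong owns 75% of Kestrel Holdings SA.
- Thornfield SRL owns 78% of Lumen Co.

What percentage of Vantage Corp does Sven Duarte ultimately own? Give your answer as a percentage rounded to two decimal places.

Sven reaches Vantage along 2 paths.
Direct stake: 75% = 75%.
Via Talus: 79% × 25% = 19.75%.
Total: 75% + 19.75% = 94.75%.

94.75%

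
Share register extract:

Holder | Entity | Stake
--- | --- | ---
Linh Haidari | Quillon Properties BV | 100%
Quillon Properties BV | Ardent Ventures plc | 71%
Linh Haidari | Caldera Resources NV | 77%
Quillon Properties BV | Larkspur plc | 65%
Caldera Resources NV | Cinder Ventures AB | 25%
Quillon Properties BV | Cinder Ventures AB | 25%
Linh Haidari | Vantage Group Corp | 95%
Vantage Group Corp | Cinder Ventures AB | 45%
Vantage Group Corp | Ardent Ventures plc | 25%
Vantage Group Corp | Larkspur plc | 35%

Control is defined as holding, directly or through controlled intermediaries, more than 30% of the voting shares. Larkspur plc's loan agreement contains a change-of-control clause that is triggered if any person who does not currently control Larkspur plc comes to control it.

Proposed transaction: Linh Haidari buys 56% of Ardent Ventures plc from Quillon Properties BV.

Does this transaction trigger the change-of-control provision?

No

The purchase adds only to Linh's holdings (Quillon's stake shrinks), so Linh is the only person who could newly come to control Larkspur.
Linh holds 95% of Vantage, so Linh controls Vantage.
Linh holds 100% of Quillon, so Linh controls Quillon.
Vantage and Quillon together hold 35% + 65% = 100% of Larkspur, so Linh controls Larkspur.
So Linh already controls Larkspur before the transaction.
After the purchase, Linh holds 56% of Ardent directly, and Quillon's stake falls to 15%.
Linh controlled Larkspur already, so this is not a new person acquiring control; every other person's position is unchanged or reduced.
No new person acquires control, so the clause is not triggered.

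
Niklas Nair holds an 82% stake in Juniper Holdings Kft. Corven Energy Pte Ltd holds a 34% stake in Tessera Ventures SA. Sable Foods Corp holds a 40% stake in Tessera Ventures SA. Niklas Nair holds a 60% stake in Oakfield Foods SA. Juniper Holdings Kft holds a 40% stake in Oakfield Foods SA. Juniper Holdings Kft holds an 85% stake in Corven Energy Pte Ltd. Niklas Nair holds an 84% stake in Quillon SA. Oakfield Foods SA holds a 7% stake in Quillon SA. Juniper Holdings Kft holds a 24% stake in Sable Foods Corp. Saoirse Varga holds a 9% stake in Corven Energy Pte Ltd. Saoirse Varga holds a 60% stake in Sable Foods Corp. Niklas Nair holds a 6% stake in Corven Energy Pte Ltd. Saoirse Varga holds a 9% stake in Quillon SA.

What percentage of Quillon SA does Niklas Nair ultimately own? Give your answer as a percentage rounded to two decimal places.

Niklas reaches Quillon along 3 paths.
Direct stake: 84% = 84%.
Via Oakfield: 60% × 7% = 4.2%.
Via Juniper → Oakfield: 82% × 40% × 7% = 2.296%.
Total: 84% + 4.2% + 2.296% = 90.496%.
Rounded: 90.50%.

90.50%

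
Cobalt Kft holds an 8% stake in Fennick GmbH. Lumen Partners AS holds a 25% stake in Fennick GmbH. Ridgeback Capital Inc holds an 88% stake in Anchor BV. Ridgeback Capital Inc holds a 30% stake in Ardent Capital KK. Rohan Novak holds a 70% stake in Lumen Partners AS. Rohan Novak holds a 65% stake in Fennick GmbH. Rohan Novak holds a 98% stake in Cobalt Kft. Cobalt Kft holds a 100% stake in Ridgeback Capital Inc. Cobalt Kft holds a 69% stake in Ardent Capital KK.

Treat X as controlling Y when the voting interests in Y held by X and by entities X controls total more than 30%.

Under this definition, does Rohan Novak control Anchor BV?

Yes

Rohan holds 98% of Cobalt, so Rohan controls Cobalt.
Cobalt holds 100% of Ridgeback, so Rohan controls Ridgeback.
Ridgeback holds 88% of Anchor, so Rohan controls Anchor.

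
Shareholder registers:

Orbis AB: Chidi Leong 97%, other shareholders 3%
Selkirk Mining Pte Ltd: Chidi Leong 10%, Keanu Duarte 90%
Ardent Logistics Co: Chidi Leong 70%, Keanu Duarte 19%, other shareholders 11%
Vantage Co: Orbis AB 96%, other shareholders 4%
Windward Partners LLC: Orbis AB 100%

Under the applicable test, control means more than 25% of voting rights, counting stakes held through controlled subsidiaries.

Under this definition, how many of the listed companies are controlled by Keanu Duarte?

Keanu holds 90% of Selkirk, so Keanu controls Selkirk.
No other company's threshold is met.
Keanu controls 1 company.

1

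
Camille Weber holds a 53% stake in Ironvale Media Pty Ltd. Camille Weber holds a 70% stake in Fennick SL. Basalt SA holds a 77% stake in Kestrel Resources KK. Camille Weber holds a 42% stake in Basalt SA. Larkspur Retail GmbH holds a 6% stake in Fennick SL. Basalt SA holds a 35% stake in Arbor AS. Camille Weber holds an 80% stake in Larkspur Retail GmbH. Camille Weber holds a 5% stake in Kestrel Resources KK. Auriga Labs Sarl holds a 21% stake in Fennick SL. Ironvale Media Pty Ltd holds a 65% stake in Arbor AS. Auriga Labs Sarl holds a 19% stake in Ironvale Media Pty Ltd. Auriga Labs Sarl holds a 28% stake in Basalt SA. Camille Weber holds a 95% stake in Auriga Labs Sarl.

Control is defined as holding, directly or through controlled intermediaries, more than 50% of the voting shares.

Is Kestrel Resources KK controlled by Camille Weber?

Camille holds 95% of Auriga, so Camille controls Auriga.
Auriga and Camille together hold 28% + 42% = 70% of Basalt, so Camille controls Basalt.
Camille and Basalt together hold 5% + 77% = 82% of Kestrel, so Camille controls Kestrel.

Yes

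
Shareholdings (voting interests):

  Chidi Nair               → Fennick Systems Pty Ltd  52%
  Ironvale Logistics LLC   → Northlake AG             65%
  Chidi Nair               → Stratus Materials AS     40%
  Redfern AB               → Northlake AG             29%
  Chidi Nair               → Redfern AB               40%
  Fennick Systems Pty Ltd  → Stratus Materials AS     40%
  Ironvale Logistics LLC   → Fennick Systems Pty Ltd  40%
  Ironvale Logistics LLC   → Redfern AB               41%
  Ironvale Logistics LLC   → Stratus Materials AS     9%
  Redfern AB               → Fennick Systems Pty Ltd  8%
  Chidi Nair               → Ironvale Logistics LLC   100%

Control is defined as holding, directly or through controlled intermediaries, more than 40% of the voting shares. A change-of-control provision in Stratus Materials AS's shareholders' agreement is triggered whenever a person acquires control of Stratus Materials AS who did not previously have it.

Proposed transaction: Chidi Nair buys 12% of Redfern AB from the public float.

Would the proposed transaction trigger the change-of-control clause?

The purchase changes only Chidi's holdings, so Chidi is the only person who could newly come to control Stratus.
Chidi holds 100% of Ironvale, so Chidi controls Ironvale.
Ironvale and Chidi together hold 41% + 40% = 81% of Redfern, so Chidi controls Redfern.
Redfern and Ironvale and Chidi together hold 8% + 40% + 52% = 100% of Fennick, so Chidi controls Fennick.
Fennick and Chidi and Ironvale together hold 40% + 40% + 9% = 89% of Stratus, so Chidi controls Stratus.
So Chidi already controls Stratus before the transaction.
After the purchase, Chidi's direct stake in Redfern rises to 40% + 12% = 52%.
Chidi controlled Stratus already, so this is not a new person acquiring control; every other person's position is unchanged or reduced.
No new person acquires control, so the clause is not triggered.

No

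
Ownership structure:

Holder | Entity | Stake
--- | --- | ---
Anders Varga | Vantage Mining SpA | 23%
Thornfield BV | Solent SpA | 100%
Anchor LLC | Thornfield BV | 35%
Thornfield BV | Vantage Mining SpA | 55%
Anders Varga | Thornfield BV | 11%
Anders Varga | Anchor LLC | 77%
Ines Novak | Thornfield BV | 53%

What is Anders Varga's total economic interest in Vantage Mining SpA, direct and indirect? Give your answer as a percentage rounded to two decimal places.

Anders reaches Vantage along 3 paths.
Direct stake: 23% = 23%.
Via Anchor → Thornfield: 77% × 35% × 55% = 14.8225%.
Via Thornfield: 11% × 55% = 6.05%.
Total: 23% + 14.8225% + 6.05% = 43.8725%.
Rounded: 43.87%.

43.87%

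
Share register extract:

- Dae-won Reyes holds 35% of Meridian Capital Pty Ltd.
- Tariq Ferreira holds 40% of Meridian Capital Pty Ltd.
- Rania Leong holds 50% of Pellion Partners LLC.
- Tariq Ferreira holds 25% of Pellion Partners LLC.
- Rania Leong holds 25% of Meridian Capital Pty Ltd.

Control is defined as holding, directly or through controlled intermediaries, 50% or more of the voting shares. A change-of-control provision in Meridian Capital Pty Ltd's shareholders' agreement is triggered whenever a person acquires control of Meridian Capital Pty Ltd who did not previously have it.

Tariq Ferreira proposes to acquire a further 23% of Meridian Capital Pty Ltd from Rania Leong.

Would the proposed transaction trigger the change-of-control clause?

The purchase adds only to Tariq's holdings (Rania's stake shrinks), so Tariq is the only person who could newly come to control Meridian.
Tariq's largest direct stake is 40% in Meridian, which does not meet the threshold, so Tariq controls no company.
In Meridian, Tariq's side holds only 40%, not ≥ 50%.
So before the transaction, Tariq does not control Meridian.
After the purchase, Tariq's direct stake in Meridian rises to 40% + 23% = 63%, and Rania's stake falls to 2%.
Tariq holds 63% of Meridian, so Tariq controls Meridian.
Tariq did not control Meridian before and does after, so the clause is triggered.

Yes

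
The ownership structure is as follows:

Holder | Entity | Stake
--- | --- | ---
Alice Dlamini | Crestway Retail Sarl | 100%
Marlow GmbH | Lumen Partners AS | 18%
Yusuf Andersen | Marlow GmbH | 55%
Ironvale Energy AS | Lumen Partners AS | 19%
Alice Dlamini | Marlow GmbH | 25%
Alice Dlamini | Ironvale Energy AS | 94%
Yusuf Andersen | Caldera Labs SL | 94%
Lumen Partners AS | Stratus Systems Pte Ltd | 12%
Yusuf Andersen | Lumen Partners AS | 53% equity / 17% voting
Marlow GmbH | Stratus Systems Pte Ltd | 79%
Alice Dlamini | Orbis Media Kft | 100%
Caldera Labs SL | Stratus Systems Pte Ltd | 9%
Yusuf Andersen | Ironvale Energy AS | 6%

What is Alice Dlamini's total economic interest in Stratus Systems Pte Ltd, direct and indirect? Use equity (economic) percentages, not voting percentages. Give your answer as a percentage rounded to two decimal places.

Alice reaches Stratus along 3 paths.
Via Marlow: 25% × 79% = 19.75%.
Via Marlow → Lumen: 25% × 18% × 12% = 0.54%.
Via Ironvale → Lumen: 94% × 19% × 12% = 2.1432%.
Total: 19.75% + 0.54% + 2.1432% = 22.4332%.
Rounded: 22.43%.

22.43%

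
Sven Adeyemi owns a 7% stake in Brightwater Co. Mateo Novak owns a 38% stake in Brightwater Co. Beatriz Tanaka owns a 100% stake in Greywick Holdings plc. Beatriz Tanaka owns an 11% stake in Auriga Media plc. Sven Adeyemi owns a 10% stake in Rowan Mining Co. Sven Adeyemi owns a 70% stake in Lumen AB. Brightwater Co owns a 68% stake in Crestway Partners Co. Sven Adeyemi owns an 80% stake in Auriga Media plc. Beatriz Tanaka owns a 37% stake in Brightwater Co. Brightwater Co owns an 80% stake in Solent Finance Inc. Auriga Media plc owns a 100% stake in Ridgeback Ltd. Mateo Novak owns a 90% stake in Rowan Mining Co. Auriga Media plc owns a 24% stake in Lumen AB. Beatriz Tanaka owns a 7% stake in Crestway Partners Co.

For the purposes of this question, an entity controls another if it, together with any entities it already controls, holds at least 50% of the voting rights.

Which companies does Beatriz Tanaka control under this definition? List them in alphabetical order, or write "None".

Greywick Holdings plc

Beatriz holds 100% of Greywick, so Beatriz controls Greywick.
No other company's threshold is met.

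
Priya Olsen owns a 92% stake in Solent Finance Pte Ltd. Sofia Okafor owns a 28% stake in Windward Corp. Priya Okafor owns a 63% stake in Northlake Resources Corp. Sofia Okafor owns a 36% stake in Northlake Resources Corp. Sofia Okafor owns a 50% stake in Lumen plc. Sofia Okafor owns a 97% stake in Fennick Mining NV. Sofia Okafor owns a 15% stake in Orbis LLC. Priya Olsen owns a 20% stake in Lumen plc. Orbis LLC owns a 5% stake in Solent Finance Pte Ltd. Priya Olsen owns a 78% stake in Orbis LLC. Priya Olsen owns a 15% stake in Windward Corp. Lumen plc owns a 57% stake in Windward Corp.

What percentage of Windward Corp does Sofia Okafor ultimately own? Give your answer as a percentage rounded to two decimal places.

56.50%

Sofia reaches Windward along 2 paths.
Direct stake: 28% = 28%.
Via Lumen: 50% × 57% = 28.5%.
Total: 28% + 28.5% = 56.5%.
Rounded: 56.50%.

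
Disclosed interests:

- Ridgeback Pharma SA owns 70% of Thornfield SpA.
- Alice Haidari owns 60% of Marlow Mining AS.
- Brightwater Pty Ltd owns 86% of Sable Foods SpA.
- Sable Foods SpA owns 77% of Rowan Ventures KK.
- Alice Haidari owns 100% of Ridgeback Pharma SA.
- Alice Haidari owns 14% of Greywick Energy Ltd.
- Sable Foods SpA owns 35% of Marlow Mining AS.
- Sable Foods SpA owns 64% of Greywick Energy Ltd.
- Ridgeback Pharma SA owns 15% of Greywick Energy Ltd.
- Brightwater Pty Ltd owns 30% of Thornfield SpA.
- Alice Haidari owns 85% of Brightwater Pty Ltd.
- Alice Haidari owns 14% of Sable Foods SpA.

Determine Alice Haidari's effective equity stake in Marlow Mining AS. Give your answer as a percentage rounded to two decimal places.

Alice reaches Marlow along 3 paths.
Direct stake: 60% = 60%.
Via Sable: 14% × 35% = 4.9%.
Via Brightwater → Sable: 85% × 86% × 35% = 25.585%.
Total: 60% + 4.9% + 25.585% = 90.485%.
Rounded: 90.49%.

90.49%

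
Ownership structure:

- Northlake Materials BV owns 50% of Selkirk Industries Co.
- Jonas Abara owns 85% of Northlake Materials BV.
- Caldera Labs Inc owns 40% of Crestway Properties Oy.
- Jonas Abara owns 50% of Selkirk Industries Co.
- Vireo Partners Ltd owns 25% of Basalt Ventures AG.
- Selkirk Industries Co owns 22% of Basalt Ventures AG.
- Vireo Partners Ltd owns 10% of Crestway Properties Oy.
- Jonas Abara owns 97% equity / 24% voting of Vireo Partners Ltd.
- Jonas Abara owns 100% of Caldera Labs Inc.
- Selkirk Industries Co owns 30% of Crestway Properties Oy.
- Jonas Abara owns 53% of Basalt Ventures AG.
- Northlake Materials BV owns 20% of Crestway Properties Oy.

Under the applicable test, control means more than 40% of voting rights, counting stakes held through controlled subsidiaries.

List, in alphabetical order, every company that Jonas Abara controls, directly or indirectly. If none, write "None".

Basalt Ventures AG, Caldera Labs Inc, Crestway Properties Oy, Northlake Materials BV, Selkirk Industries Co

Jonas holds 100% of Caldera, so Jonas controls Caldera.
Jonas holds 85% of Northlake, so Jonas controls Northlake.
Jonas and Northlake together hold 50% + 50% = 100% of Selkirk, so Jonas controls Selkirk.
Caldera and Northlake and Selkirk together hold 40% + 20% + 30% = 90% of Crestway, so Jonas controls Crestway.
Selkirk and Jonas together hold 22% + 53% = 75% of Basalt, so Jonas controls Basalt.
No other company's threshold is met.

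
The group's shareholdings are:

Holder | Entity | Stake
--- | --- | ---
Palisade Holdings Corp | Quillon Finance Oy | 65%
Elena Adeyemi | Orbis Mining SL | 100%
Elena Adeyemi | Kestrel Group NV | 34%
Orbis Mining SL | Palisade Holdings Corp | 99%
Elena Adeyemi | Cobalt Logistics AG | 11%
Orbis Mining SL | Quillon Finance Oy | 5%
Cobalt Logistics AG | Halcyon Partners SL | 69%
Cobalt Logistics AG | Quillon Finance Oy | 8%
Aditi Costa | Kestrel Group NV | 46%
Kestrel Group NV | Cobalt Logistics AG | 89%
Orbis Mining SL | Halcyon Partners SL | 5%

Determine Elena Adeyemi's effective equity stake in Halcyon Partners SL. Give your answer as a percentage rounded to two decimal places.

Elena reaches Halcyon along 3 paths.
Via Kestrel → Cobalt: 34% × 89% × 69% = 20.8794%.
Via Cobalt: 11% × 69% = 7.59%.
Via Orbis: 100% × 5% = 5%.
Total: 20.8794% + 7.59% + 5% = 33.4694%.
Rounded: 33.47%.

33.47%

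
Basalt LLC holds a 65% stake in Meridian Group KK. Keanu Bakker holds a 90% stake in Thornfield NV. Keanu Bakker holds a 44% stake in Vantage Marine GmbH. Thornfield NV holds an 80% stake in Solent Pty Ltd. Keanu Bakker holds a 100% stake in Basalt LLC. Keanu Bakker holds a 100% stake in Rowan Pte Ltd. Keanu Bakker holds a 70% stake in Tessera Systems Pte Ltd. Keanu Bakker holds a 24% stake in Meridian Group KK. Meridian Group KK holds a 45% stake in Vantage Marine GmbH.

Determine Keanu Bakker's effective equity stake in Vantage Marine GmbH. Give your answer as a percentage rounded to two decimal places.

84.05%

Keanu reaches Vantage along 3 paths.
Via Basalt → Meridian: 100% × 65% × 45% = 29.25%.
Via Meridian: 24% × 45% = 10.8%.
Direct stake: 44% = 44%.
Total: 29.25% + 10.8% + 44% = 84.05%.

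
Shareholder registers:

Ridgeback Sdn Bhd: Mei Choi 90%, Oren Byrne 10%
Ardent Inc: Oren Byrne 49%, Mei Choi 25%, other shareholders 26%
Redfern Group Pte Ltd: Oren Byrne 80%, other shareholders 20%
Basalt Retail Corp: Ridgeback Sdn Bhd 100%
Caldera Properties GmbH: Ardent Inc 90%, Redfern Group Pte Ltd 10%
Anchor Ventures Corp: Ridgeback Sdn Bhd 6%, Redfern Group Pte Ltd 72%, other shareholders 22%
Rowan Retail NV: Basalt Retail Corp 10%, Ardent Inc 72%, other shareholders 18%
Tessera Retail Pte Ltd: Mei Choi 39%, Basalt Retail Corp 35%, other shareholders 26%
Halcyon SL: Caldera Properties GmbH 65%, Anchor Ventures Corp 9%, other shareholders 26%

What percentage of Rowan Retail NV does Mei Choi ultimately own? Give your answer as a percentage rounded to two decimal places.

Mei reaches Rowan along 2 paths.
Via Ridgeback → Basalt: 90% × 100% × 10% = 9%.
Via Ardent: 25% × 72% = 18%.
Total: 9% + 18% = 27%.
Rounded: 27.00%.

27.00%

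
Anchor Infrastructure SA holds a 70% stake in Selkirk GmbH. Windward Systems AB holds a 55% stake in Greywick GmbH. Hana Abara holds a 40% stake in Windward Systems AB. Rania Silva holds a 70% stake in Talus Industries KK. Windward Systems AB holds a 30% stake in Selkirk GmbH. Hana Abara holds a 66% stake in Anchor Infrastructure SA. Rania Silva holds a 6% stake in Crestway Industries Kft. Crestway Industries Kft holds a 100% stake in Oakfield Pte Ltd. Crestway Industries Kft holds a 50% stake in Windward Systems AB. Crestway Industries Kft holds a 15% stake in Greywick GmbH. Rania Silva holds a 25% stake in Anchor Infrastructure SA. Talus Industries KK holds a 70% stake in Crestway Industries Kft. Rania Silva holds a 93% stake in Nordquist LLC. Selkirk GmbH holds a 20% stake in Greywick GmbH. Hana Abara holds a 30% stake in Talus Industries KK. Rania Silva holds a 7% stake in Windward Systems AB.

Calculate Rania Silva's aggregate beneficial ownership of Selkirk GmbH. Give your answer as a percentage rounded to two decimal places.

27.85%

Rania reaches Selkirk along 4 paths.
Via Anchor: 25% × 70% = 17.5%.
Via Windward: 7% × 30% = 2.1%.
Via Talus → Crestway → Windward: 70% × 70% × 50% × 30% = 7.35%.
Via Crestway → Windward: 6% × 50% × 30% = 0.9%.
Total: 17.5% + 2.1% + 7.35% + 0.9% = 27.85%.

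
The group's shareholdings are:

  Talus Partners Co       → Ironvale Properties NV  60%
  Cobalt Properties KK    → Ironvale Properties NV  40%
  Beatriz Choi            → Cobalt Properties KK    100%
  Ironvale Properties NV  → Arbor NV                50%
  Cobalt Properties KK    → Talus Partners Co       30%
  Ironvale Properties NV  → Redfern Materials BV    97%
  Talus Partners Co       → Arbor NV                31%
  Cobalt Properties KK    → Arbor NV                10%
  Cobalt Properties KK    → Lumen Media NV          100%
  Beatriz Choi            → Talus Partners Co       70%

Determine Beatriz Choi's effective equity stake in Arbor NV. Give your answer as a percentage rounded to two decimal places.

Beatriz reaches Arbor along 6 paths.
Via Cobalt → Talus: 100% × 30% × 31% = 9.3%.
Via Talus: 70% × 31% = 21.7%.
Via Cobalt → Talus → Ironvale: 100% × 30% × 60% × 50% = 9%.
Via Talus → Ironvale: 70% × 60% × 50% = 21%.
Via Cobalt → Ironvale: 100% × 40% × 50% = 20%.
Via Cobalt: 100% × 10% = 10%.
Total: 9.3% + 21.7% + 9% + 21% + 20% + 10% = 91%.
Rounded: 91.00%.

91.00%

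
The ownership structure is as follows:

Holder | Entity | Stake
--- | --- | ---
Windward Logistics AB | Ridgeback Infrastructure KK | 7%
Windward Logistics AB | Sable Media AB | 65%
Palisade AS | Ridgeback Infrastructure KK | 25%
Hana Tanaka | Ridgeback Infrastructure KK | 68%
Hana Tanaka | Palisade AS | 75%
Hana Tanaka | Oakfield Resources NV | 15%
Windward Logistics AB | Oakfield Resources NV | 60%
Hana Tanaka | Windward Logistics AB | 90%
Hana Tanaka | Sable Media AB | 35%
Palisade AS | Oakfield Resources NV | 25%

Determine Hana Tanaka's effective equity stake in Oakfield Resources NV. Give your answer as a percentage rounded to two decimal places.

87.75%

Hana reaches Oakfield along 3 paths.
Via Palisade: 75% × 25% = 18.75%.
Via Windward: 90% × 60% = 54%.
Direct stake: 15% = 15%.
Total: 18.75% + 54% + 15% = 87.75%.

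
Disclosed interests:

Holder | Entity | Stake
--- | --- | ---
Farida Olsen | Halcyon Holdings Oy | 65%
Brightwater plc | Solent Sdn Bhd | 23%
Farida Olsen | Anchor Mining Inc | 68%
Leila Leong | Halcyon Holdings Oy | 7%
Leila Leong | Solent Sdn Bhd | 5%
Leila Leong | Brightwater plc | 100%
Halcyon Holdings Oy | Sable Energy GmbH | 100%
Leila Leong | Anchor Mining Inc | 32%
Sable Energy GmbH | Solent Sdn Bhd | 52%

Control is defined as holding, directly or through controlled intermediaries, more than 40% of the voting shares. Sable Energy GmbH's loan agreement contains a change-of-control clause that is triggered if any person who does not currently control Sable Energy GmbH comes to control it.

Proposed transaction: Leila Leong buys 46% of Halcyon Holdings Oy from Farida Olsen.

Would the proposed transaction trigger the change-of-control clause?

Yes

The purchase adds only to Leila's holdings (Farida's stake shrinks), so Leila is the only person who could newly come to control Sable.
Leila holds 100% of Brightwater, so Leila controls Brightwater.
Neither Leila nor any entity Leila controls holds any voting interest in Sable.
So before the transaction, Leila does not control Sable.
After the purchase, Leila's direct stake in Halcyon rises to 7% + 46% = 53%, and Farida's stake falls to 19%.
Leila holds 53% of Halcyon, so Leila controls Halcyon.
Halcyon holds 100% of Sable, so Leila controls Sable.
Leila did not control Sable before and does after, so the clause is triggered.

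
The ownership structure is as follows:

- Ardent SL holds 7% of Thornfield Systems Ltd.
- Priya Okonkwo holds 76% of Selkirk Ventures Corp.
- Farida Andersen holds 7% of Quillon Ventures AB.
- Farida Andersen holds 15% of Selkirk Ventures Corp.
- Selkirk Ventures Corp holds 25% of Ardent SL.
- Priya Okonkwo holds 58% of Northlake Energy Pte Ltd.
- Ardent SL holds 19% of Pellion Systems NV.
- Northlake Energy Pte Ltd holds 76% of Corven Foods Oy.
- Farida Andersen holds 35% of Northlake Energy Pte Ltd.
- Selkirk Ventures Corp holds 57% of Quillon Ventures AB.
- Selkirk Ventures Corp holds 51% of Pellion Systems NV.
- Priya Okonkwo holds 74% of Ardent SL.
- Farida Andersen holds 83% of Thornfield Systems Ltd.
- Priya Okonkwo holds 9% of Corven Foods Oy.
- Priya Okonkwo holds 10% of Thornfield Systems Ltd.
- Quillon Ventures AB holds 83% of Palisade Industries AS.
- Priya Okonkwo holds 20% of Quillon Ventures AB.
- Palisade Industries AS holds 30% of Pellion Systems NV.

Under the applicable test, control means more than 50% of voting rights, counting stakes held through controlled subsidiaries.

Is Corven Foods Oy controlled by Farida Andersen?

Farida holds 83% of Thornfield, so Farida controls Thornfield.
Neither Farida nor any entity Farida controls holds any voting interest in Corven.
So Farida does not control Corven.

No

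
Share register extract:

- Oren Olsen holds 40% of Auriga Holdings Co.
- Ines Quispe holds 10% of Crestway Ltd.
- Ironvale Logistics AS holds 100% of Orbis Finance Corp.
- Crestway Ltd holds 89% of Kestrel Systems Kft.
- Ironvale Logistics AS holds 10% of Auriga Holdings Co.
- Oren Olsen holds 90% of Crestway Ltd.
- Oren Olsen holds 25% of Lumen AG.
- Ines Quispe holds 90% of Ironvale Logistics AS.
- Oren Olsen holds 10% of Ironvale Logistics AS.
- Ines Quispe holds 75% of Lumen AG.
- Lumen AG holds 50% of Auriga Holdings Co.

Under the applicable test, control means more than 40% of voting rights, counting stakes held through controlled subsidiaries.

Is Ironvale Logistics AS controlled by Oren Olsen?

No

Oren holds 90% of Crestway, so Oren controls Crestway.
Crestway holds 89% of Kestrel, so Oren controls Kestrel.
In Ironvale, Oren's side holds only 10%, not > 40%.
So Oren does not control Ironvale.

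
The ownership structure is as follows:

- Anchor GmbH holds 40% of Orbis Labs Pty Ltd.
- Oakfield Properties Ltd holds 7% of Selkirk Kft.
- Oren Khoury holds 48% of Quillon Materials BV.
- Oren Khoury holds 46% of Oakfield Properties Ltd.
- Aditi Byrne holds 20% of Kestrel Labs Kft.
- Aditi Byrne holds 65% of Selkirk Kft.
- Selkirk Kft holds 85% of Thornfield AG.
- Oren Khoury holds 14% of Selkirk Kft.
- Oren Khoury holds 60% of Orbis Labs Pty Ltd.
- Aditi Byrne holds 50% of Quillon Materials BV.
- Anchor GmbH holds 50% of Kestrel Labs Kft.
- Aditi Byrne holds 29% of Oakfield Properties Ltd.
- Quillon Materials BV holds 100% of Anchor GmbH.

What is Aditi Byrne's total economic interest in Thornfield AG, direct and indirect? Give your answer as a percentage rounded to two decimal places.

56.98%

Aditi reaches Thornfield along 2 paths.
Via Selkirk: 65% × 85% = 55.25%.
Via Oakfield → Selkirk: 29% × 7% × 85% = 1.7255%.
Total: 55.25% + 1.7255% = 56.9755%.
Rounded: 56.98%.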